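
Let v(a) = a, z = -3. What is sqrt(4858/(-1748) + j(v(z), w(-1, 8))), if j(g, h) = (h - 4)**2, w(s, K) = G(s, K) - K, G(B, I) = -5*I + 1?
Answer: sqrt(1984718530)/874 ≈ 50.973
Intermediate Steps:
G(B, I) = 1 - 5*I
w(s, K) = 1 - 6*K (w(s, K) = (1 - 5*K) - K = 1 - 6*K)
j(g, h) = (-4 + h)**2
sqrt(4858/(-1748) + j(v(z), w(-1, 8))) = sqrt(4858/(-1748) + (-4 + (1 - 6*8))**2) = sqrt(4858*(-1/1748) + (-4 + (1 - 48))**2) = sqrt(-2429/874 + (-4 - 47)**2) = sqrt(-2429/874 + (-51)**2) = sqrt(-2429/874 + 2601) = sqrt(2270845/874) = sqrt(1984718530)/874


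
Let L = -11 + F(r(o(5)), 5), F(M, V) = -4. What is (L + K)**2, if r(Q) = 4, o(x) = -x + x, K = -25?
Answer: 1600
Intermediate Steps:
o(x) = 0
L = -15 (L = -11 - 4 = -15)
(L + K)**2 = (-15 - 25)**2 = (-40)**2 = 1600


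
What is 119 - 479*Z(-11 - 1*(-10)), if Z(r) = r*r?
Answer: -360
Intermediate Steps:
Z(r) = r²
119 - 479*Z(-11 - 1*(-10)) = 119 - 479*(-11 - 1*(-10))² = 119 - 479*(-11 + 10)² = 119 - 479*(-1)² = 119 - 479*1 = 119 - 479 = -360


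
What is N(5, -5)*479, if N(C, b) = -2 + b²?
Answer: 11017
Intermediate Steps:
N(5, -5)*479 = (-2 + (-5)²)*479 = (-2 + 25)*479 = 23*479 = 11017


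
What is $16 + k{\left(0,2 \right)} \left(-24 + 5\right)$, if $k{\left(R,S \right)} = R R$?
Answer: $16$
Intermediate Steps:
$k{\left(R,S \right)} = R^{2}$
$16 + k{\left(0,2 \right)} \left(-24 + 5\right) = 16 + 0^{2} \left(-24 + 5\right) = 16 + 0 \left(-19\right) = 16 + 0 = 16$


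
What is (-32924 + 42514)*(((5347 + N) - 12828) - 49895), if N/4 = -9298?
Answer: -906907120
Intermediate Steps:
N = -37192 (N = 4*(-9298) = -37192)
(-32924 + 42514)*(((5347 + N) - 12828) - 49895) = (-32924 + 42514)*(((5347 - 37192) - 12828) - 49895) = 9590*((-31845 - 12828) - 49895) = 9590*(-44673 - 49895) = 9590*(-94568) = -906907120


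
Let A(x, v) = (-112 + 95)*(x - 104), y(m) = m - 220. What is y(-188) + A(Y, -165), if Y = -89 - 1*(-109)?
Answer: 1020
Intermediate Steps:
y(m) = -220 + m
Y = 20 (Y = -89 + 109 = 20)
A(x, v) = 1768 - 17*x (A(x, v) = -17*(-104 + x) = 1768 - 17*x)
y(-188) + A(Y, -165) = (-220 - 188) + (1768 - 17*20) = -408 + (1768 - 340) = -408 + 1428 = 1020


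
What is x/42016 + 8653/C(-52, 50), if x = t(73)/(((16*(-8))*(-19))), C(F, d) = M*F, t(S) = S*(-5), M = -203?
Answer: 17003555473/20743131136 ≈ 0.81972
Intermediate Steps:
t(S) = -5*S
C(F, d) = -203*F
x = -365/2432 (x = (-5*73)/(((16*(-8))*(-19))) = -365/((-128*(-19))) = -365/2432 ≈ -0.15008)
x/42016 + 8653/C(-52, 50) = -365/2432/42016 + 8653/((-203*(-52))) = -365/2432*1/42016 + 8653/10556 = -365/102182912 + 8653*(1/10556) = -365/102182912 + 8653/10556 = 17003555473/20743131136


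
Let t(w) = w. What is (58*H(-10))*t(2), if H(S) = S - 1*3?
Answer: -1508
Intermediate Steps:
H(S) = -3 + S (H(S) = S - 3 = -3 + S)
(58*H(-10))*t(2) = (58*(-3 - 10))*2 = (58*(-13))*2 = -754*2 = -1508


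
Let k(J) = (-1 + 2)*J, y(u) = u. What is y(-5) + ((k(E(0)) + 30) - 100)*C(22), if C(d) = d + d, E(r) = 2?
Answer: -2997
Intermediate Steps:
C(d) = 2*d
k(J) = J (k(J) = 1*J = J)
y(-5) + ((k(E(0)) + 30) - 100)*C(22) = -5 + ((2 + 30) - 100)*(2*22) = -5 + (32 - 100)*44 = -5 - 68*44 = -5 - 2992 = -2997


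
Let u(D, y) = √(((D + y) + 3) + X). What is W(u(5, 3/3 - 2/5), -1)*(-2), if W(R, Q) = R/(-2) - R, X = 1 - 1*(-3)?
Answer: 9*√35/5 ≈ 10.649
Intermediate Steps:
X = 4 (X = 1 + 3 = 4)
u(D, y) = √(7 + D + y) (u(D, y) = √(((D + y) + 3) + 4) = √((3 + D + y) + 4) = √(7 + D + y))
W(R, Q) = -3*R/2 (W(R, Q) = R*(-½) - R = -R/2 - R = -3*R/2)
W(u(5, 3/3 - 2/5), -1)*(-2) = -3*√(7 + 5 + (3/3 - 2/5))/2*(-2) = -3*√(7 + 5 + (3*(⅓) - 2*⅕))/2*(-2) = -3*√(7 + 5 + (1 - ⅖))/2*(-2) = -3*√(7 + 5 + ⅗)/2*(-2) = -9*√35/10*(-2) = 9*√35/5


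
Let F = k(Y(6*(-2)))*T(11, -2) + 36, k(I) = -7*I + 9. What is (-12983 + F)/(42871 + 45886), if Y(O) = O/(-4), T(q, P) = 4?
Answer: -565/3859 ≈ -0.14641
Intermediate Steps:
Y(O) = -O/4 (Y(O) = O*(-¼) = -O/4)
k(I) = 9 - 7*I
F = -12 (F = (9 - (-7)*6*(-2)/4)*4 + 36 = (9 - (-7)*(-12)/4)*4 + 36 = (9 - 7*3)*4 + 36 = (9 - 21)*4 + 36 = -12*4 + 36 = -48 + 36 = -12)
(-12983 + F)/(42871 + 45886) = (-12983 - 12)/(42871 + 45886) = -12995/88757 = -12995*1/88757 = -565/3859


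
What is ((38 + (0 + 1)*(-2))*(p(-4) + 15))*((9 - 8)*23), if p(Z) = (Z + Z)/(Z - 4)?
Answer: 13248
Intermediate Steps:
p(Z) = 2*Z/(-4 + Z) (p(Z) = (2*Z)/(-4 + Z) = 2*Z/(-4 + Z))
((38 + (0 + 1)*(-2))*(p(-4) + 15))*((9 - 8)*23) = ((38 + (0 + 1)*(-2))*(2*(-4)/(-4 - 4) + 15))*((9 - 8)*23) = ((38 + 1*(-2))*(2*(-4)/(-8) + 15))*(1*23) = ((38 - 2)*(2*(-4)*(-⅛) + 15))*23 = (36*(1 + 15))*23 = (36*16)*23 = 576*23 = 13248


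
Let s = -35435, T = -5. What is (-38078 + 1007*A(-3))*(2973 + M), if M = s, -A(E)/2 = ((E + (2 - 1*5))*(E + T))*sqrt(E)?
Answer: 1236088036 + 3138166464*I*sqrt(3) ≈ 1.2361e+9 + 5.4355e+9*I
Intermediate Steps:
A(E) = -2*sqrt(E)*(-5 + E)*(-3 + E) (A(E) = -2*(E + (2 - 1*5))*(E - 5)*sqrt(E) = -2*(E + (2 - 5))*(-5 + E)*sqrt(E) = -2*(E - 3)*(-5 + E)*sqrt(E) = -2*(-3 + E)*(-5 + E)*sqrt(E) = -2*(-5 + E)*(-3 + E)*sqrt(E) = -2*sqrt(E)*(-5 + E)*(-3 + E))
M = -35435
(-38078 + 1007*A(-3))*(2973 + M) = (-38078 + 1007*(2*sqrt(-3)*(-15 - 1*(-3)**2 + 8*(-3))))*(2973 - 35435) = (-38078 + 1007*(2*(I*sqrt(3))*(-15 - 1*9 - 24)))*(-32462) = (-38078 + 1007*(2*(I*sqrt(3))*(-15 - 9 - 24)))*(-32462) = (-38078 + 1007*(2*(I*sqrt(3))*(-48)))*(-32462) = (-38078 + 1007*(-96*I*sqrt(3)))*(-32462) = (-38078 - 96672*I*sqrt(3))*(-32462) = 1236088036 + 3138166464*I*sqrt(3)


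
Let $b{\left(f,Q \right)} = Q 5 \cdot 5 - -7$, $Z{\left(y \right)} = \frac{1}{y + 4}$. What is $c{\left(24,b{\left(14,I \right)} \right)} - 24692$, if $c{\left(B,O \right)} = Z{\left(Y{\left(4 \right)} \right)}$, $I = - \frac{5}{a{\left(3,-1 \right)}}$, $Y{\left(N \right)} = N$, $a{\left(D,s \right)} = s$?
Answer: $- \frac{197535}{8} \approx -24692.0$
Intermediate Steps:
$I = 5$ ($I = - \frac{5}{-1} = \left(-5\right) \left(-1\right) = 5$)
$Z{\left(y \right)} = \frac{1}{4 + y}$
$b{\left(f,Q \right)} = 7 + 25 Q$ ($b{\left(f,Q \right)} = 5 Q 5 + 7 = 25 Q + 7 = 7 + 25 Q$)
$c{\left(B,O \right)} = \frac{1}{8}$ ($c{\left(B,O \right)} = \frac{1}{4 + 4} = \frac{1}{8}$)
$c{\left(24,b{\left(14,I \right)} \right)} - 24692 = \frac{1}{8} - 24692 = - \frac{197535}{8}$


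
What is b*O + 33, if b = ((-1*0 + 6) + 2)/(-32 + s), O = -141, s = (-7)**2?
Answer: -567/17 ≈ -33.353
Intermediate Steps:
s = 49
b = 8/17 (b = ((-1*0 + 6) + 2)/(-32 + 49) = ((0 + 6) + 2)/17 = (6 + 2)*(1/17) = 8*(1/17) = 8/17 ≈ 0.47059)
b*O + 33 = (8/17)*(-141) + 33 = -1128/17 + 33 = -567/17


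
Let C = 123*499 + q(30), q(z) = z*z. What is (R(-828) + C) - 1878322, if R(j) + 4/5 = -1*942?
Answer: -9084939/5 ≈ -1.8170e+6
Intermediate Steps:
q(z) = z²
C = 62277 (C = 123*499 + 30² = 61377 + 900 = 62277)
R(j) = -4714/5 (R(j) = -⅘ - 1*942 = -⅘ - 942 = -4714/5)
(R(-828) + C) - 1878322 = (-4714/5 + 62277) - 1878322 = 306671/5 - 1878322 = -9084939/5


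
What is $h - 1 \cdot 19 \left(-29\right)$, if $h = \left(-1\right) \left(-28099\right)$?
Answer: $28650$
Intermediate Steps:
$h = 28099$
$h - 1 \cdot 19 \left(-29\right) = 28099 - 1 \cdot 19 \left(-29\right) = 28099 - 19 \left(-29\right) = 28099 - -551 = 28099 + 551 = 28650$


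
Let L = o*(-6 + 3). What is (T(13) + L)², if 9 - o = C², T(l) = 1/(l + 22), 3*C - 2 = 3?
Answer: 3829849/11025 ≈ 347.38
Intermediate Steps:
C = 5/3 (C = ⅔ + (⅓)*3 = ⅔ + 1 = 5/3 ≈ 1.6667)
T(l) = 1/(22 + l)
o = 56/9 (o = 9 - (5/3)² = 9 - 1*25/9 = 9 - 25/9 = 56/9 ≈ 6.2222)
L = -56/3 (L = 56*(-6 + 3)/9 = (56/9)*(-3) = -56/3 ≈ -18.667)
(T(13) + L)² = (1/(22 + 13) - 56/3)² = (1/35 - 56/3)² = (-1957/105)² = 3829849/11025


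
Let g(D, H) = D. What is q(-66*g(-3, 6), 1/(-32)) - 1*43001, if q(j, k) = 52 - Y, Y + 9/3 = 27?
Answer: -42973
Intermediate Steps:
Y = 24 (Y = -3 + 27 = 24)
q(j, k) = 28 (q(j, k) = 52 - 1*24 = 52 - 24 = 28)
q(-66*g(-3, 6), 1/(-32)) - 1*43001 = 28 - 1*43001 = 28 - 43001 = -42973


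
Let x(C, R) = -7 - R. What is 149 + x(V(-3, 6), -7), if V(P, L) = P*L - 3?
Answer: 149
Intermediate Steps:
V(P, L) = -3 + L*P (V(P, L) = L*P - 3 = -3 + L*P)
149 + x(V(-3, 6), -7) = 149 + (-7 - 1*(-7)) = 149 + (-7 + 7) = 149 + 0 = 149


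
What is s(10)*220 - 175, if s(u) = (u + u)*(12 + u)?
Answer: 96625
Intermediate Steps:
s(u) = 2*u*(12 + u) (s(u) = (2*u)*(12 + u) = 2*u*(12 + u))
s(10)*220 - 175 = (2*10*(12 + 10))*220 - 175 = (2*10*22)*220 - 175 = 440*220 - 175 = 96800 - 175 = 96625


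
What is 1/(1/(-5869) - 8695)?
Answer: -5869/51030956 ≈ -0.00011501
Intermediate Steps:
1/(1/(-5869) - 8695) = 1/(-1/5869 - 8695) = 1/(-51030956/5869) = -5869/51030956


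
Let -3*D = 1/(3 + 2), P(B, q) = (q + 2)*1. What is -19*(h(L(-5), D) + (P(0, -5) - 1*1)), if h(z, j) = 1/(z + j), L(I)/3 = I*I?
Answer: 85139/1124 ≈ 75.746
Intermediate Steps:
P(B, q) = 2 + q (P(B, q) = (2 + q)*1 = 2 + q)
D = -1/15 (D = -1/(3*(3 + 2)) = -1/3/5 = -1/3*1/5 = -1/15 ≈ -0.066667)
L(I) = 3*I**2 (L(I) = 3*(I*I) = 3*I**2)
h(z, j) = 1/(j + z)
-19*(h(L(-5), D) + (P(0, -5) - 1*1)) = -19*(1/(-1/15 + 3*(-5)**2) + ((2 - 5) - 1*1)) = -19*(1/(-1/15 + 3*25) + (-3 - 1)) = -19*(1/(-1/15 + 75) - 4) = -19*(1/(1124/15) - 4) = -19*(15/1124 - 4) = -19*(-4481/1124) = 85139/1124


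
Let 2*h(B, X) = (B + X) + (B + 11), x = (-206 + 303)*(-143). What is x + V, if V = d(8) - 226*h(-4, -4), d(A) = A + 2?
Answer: -13748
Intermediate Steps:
x = -13871 (x = 97*(-143) = -13871)
d(A) = 2 + A
h(B, X) = 11/2 + B + X/2 (h(B, X) = ((B + X) + (B + 11))/2 = ((B + X) + (11 + B))/2 = (11 + X + 2*B)/2 = 11/2 + B + X/2)
V = 123 (V = (2 + 8) - 226*(11/2 - 4 + (½)*(-4)) = 10 - 226*(11/2 - 4 - 2) = 10 - 226*(-½) = 10 + 113 = 123)
x + V = -13871 + 123 = -13748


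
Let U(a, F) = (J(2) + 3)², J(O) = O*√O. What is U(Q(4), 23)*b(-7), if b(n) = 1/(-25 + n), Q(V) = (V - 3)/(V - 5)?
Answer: -17/32 - 3*√2/8 ≈ -1.0616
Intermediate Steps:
J(O) = O^(3/2)
Q(V) = (-3 + V)/(-5 + V)
U(a, F) = (3 + 2*√2)² (U(a, F) = (2^(3/2) + 3)² = (2*√2 + 3)² = (3 + 2*√2)²)
U(Q(4), 23)*b(-7) = (17 + 12*√2)/(-25 - 7) = (17 + 12*√2)/(-32) = (17 + 12*√2)*(-1/32) = -17/32 - 3*√2/8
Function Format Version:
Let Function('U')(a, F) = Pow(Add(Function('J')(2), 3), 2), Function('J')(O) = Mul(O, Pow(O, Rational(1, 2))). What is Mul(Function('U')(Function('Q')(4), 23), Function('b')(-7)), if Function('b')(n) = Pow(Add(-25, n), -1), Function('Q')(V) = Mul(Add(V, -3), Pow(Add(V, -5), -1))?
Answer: Add(Rational(-17, 32), Mul(Rational(-3, 8), Pow(2, Rational(1, 2)))) ≈ -1.0616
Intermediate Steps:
Function('J')(O) = Pow(O, Rational(3, 2))
Function('Q')(V) = Mul(Pow(Add(-5, V), -1), Add(-3, V)) (Function('Q')(V) = Mul(Add(-3, V), Pow(Add(-5, V), -1)) = Mul(Pow(Add(-5, V), -1), Add(-3, V)))
Function('U')(a, F) = Pow(Add(3, Mul(2, Pow(2, Rational(1, 2)))), 2) (Function('U')(a, F) = Pow(Add(Pow(2, Rational(3, 2)), 3), 2) = Pow(Add(Mul(2, Pow(2, Rational(1, 2))), 3), 2) = Pow(Add(3, Mul(2, Pow(2, Rational(1, 2)))), 2))
Mul(Function('U')(Function('Q')(4), 23), Function('b')(-7)) = Mul(Add(17, Mul(12, Pow(2, Rational(1, 2)))), Pow(Add(-25, -7), -1)) = Mul(Add(17, Mul(12, Pow(2, Rational(1, 2)))), Pow(-32, -1)) = Mul(Add(17, Mul(12, Pow(2, Rational(1, 2)))), Rational(-1, 32)) = Add(Rational(-17, 32), Mul(Rational(-3, 8), Pow(2, Rational(1, 2))))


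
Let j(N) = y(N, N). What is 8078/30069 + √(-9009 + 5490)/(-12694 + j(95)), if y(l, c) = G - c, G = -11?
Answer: 8078/30069 - 3*I*√391/12800 ≈ 0.26865 - 0.0046345*I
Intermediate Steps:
y(l, c) = -11 - c
j(N) = -11 - N
8078/30069 + √(-9009 + 5490)/(-12694 + j(95)) = 8078/30069 + √(-9009 + 5490)/(-12694 + (-11 - 1*95)) = 8078*(1/30069) + √(-3519)/(-12694 + (-11 - 95)) = 8078/30069 + (3*I*√391)/(-12694 - 106) = 8078/30069 + (3*I*√391)/(-12800) = 8078/30069 + (3*I*√391)*(-1/12800) = 8078/30069 - 3*I*√391/12800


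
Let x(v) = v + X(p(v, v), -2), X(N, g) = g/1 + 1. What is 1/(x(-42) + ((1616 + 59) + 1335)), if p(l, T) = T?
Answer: 1/2967 ≈ 0.00033704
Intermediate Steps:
X(N, g) = 1 + g (X(N, g) = g*1 + 1 = g + 1 = 1 + g)
x(v) = -1 + v (x(v) = v + (1 - 2) = v - 1 = -1 + v)
1/(x(-42) + ((1616 + 59) + 1335)) = 1/((-1 - 42) + ((1616 + 59) + 1335)) = 1/(-43 + (1675 + 1335)) = 1/(-43 + 3010) = 1/2967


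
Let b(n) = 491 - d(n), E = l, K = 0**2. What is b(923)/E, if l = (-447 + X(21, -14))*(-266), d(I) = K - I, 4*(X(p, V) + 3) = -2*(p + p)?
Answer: 101/8949 ≈ 0.011286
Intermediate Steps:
X(p, V) = -3 - p (X(p, V) = -3 + (-2*(p + p))/4 = -3 + (-4*p)/4 = -3 - p)
K = 0
d(I) = -I (d(I) = 0 - I = -I)
l = 125286 (l = (-447 + (-3 - 1*21))*(-266) = (-447 + (-3 - 21))*(-266) = (-447 - 24)*(-266) = -471*(-266) = 125286)
E = 125286
b(n) = 491 + n (b(n) = 491 - (-1)*n = 491 + n)
b(923)/E = (491 + 923)/125286 = 1414*(1/125286) = 101/8949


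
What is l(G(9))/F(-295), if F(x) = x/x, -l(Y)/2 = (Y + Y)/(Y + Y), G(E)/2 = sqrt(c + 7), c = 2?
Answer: -2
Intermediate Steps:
G(E) = 6 (G(E) = 2*sqrt(2 + 7) = 2*sqrt(9) = 2*3 = 6)
l(Y) = -2 (l(Y) = -2*(Y + Y)/(Y + Y) = -2*2*Y/(2*Y) = -2*2*Y*1/(2*Y) = -2*1 = -2)
F(x) = 1
l(G(9))/F(-295) = -2/1 = -2*1 = -2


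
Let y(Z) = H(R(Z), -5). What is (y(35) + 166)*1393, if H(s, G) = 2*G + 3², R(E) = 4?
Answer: 229845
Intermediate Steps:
H(s, G) = 9 + 2*G (H(s, G) = 2*G + 9 = 9 + 2*G)
y(Z) = -1 (y(Z) = 9 + 2*(-5) = 9 - 10 = -1)
(y(35) + 166)*1393 = (-1 + 166)*1393 = 165*1393 = 229845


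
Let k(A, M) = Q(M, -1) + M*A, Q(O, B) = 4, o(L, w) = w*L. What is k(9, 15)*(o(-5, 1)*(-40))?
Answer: 27800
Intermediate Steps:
o(L, w) = L*w
k(A, M) = 4 + A*M (k(A, M) = 4 + M*A = 4 + A*M)
k(9, 15)*(o(-5, 1)*(-40)) = (4 + 9*15)*(-5*1*(-40)) = (4 + 135)*(-5*(-40)) = 139*200 = 27800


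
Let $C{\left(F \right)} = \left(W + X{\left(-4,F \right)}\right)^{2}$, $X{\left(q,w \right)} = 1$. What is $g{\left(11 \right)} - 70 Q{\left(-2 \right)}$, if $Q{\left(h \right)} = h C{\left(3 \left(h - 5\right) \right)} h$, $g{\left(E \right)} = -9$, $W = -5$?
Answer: $-4489$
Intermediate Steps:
$C{\left(F \right)} = 16$ ($C{\left(F \right)} = \left(-5 + 1\right)^{2} = \left(-4\right)^{2} = 16$)
$Q{\left(h \right)} = 16 h^{2}$ ($Q{\left(h \right)} = h 16 h = 16 h h = 16 h^{2}$)
$g{\left(11 \right)} - 70 Q{\left(-2 \right)} = -9 - 70 \cdot 16 \left(-2\right)^{2} = -9 - 70 \cdot 16 \cdot 4 = -9 - 4480 = -4489$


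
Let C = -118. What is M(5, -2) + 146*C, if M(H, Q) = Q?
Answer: -17230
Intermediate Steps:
M(5, -2) + 146*C = -2 + 146*(-118) = -2 - 17228 = -17230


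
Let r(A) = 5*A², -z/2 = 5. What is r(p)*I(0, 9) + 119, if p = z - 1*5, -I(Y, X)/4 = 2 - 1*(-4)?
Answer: -26881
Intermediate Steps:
z = -10 (z = -2*5 = -10)
I(Y, X) = -24 (I(Y, X) = -4*(2 - 1*(-4)) = -4*(2 + 4) = -4*6 = -24)
p = -15 (p = -10 - 1*5 = -10 - 5 = -15)
r(p)*I(0, 9) + 119 = (5*(-15)²)*(-24) + 119 = (5*225)*(-24) + 119 = 1125*(-24) + 119 = -27000 + 119 = -26881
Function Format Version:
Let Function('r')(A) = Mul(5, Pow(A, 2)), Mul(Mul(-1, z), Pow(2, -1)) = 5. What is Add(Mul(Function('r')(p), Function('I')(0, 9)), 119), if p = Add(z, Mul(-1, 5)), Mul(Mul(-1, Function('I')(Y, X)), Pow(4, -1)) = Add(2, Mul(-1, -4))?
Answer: -26881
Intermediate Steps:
z = -10 (z = Mul(-2, 5) = -10)
Function('I')(Y, X) = -24 (Function('I')(Y, X) = Mul(-4, Add(2, Mul(-1, -4))) = Mul(-4, Add(2, 4)) = Mul(-4, 6) = -24)
p = -15 (p = Add(-10, Mul(-1, 5)) = Add(-10, -5) = -15)
Add(Mul(Function('r')(p), Function('I')(0, 9)), 119) = Add(Mul(Mul(5, Pow(-15, 2)), -24), 119) = Add(Mul(Mul(5, 225), -24), 119) = Add(Mul(1125, -24), 119) = Add(-27000, 119) = -26881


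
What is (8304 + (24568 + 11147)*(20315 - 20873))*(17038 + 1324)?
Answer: -365783269092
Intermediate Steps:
(8304 + (24568 + 11147)*(20315 - 20873))*(17038 + 1324) = (8304 + 35715*(-558))*18362 = (8304 - 19928970)*18362 = -19920666*18362 = -365783269092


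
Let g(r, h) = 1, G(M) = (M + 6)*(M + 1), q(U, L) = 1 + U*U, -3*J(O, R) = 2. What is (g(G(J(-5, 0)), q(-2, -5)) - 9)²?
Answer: 64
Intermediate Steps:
J(O, R) = -⅔ (J(O, R) = -⅓*2 = -⅔)
q(U, L) = 1 + U²
G(M) = (1 + M)*(6 + M) (G(M) = (6 + M)*(1 + M) = (1 + M)*(6 + M))
(g(G(J(-5, 0)), q(-2, -5)) - 9)² = (1 - 9)² = (-8)² = 64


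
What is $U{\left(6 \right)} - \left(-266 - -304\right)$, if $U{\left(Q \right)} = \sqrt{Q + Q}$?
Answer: $-38 + 2 \sqrt{3} \approx -34.536$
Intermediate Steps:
$U{\left(Q \right)} = \sqrt{2} \sqrt{Q}$ ($U{\left(Q \right)} = \sqrt{2 Q} = \sqrt{2} \sqrt{Q}$)
$U{\left(6 \right)} - \left(-266 - -304\right) = \sqrt{2} \sqrt{6} - \left(-266 - -304\right) = 2 \sqrt{3} - \left(-266 + 304\right) = 2 \sqrt{3} - 38 = -38 + 2 \sqrt{3}$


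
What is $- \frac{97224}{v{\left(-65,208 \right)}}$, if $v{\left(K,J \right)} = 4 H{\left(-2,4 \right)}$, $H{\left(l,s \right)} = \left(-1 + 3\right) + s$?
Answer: $-4051$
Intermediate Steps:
$H{\left(l,s \right)} = 2 + s$
$v{\left(K,J \right)} = 24$ ($v{\left(K,J \right)} = 4 \left(2 + 4\right) = 4 \cdot 6 = 24$)
$- \frac{97224}{v{\left(-65,208 \right)}} = - \frac{97224}{24} = \left(-97224\right) \frac{1}{24} = -4051$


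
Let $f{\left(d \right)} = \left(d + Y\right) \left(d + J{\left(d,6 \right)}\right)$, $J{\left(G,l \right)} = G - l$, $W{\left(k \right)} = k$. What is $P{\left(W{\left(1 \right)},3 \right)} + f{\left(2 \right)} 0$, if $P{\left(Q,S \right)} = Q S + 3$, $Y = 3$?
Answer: $6$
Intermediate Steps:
$f{\left(d \right)} = \left(-6 + 2 d\right) \left(3 + d\right)$ ($f{\left(d \right)} = \left(d + 3\right) \left(d + \left(d - 6\right)\right) = \left(3 + d\right) \left(d + \left(d - 6\right)\right) = \left(3 + d\right) \left(d + \left(-6 + d\right)\right) = \left(3 + d\right) \left(-6 + 2 d\right) = \left(-6 + 2 d\right) \left(3 + d\right)$)
$P{\left(Q,S \right)} = 3 + Q S$
$P{\left(W{\left(1 \right)},3 \right)} + f{\left(2 \right)} 0 = \left(3 + 1 \cdot 3\right) + \left(-18 + 2 \cdot 2^{2}\right) 0 = \left(3 + 3\right) + \left(-18 + 2 \cdot 4\right) 0 = 6 + \left(-18 + 8\right) 0 = 6 - 0 = 6 + 0 = 6$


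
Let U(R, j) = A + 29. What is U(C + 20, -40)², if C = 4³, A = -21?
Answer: 64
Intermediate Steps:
C = 64
U(R, j) = 8 (U(R, j) = -21 + 29 = 8)
U(C + 20, -40)² = 8² = 64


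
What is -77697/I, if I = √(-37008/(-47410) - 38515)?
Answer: 77697*I*√21642180730555/912979571 ≈ 395.91*I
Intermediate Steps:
I = I*√21642180730555/23705 (I = √(-37008*(-1/47410) - 38515) = √(18504/23705 - 38515) = √(-912979571/23705) = I*√21642180730555/23705 ≈ 196.25*I)
-77697/I = -77697*(-I*√21642180730555/912979571) = -(-77697)*I*√21642180730555/912979571 = 77697*I*√21642180730555/912979571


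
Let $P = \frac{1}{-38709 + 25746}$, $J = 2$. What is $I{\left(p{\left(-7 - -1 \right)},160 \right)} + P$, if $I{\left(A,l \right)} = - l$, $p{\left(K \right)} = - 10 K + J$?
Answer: $- \frac{2074081}{12963} \approx -160.0$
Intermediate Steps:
$p{\left(K \right)} = 2 - 10 K$ ($p{\left(K \right)} = - 10 K + 2 = 2 - 10 K$)
$P = - \frac{1}{12963}$ ($P = \frac{1}{-12963} = - \frac{1}{12963} \approx -7.7143 \cdot 10^{-5}$)
$I{\left(p{\left(-7 - -1 \right)},160 \right)} + P = \left(-1\right) 160 - \frac{1}{12963} = -160 - \frac{1}{12963} = - \frac{2074081}{12963}$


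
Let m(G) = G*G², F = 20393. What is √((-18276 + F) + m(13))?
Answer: √4314 ≈ 65.681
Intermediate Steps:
m(G) = G³
√((-18276 + F) + m(13)) = √((-18276 + 20393) + 13³) = √(2117 + 2197) = √4314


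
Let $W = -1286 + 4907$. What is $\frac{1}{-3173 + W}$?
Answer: $\frac{1}{448} \approx 0.0022321$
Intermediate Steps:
$W = 3621$
$\frac{1}{-3173 + W} = \frac{1}{-3173 + 3621} = \frac{1}{448}$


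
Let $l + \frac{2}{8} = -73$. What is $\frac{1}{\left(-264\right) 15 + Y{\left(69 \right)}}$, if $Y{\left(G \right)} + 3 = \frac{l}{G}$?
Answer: $- \frac{276}{1094081} \approx -0.00025227$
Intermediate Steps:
$l = - \frac{293}{4}$ ($l = - \frac{1}{4} - 73 = - \frac{293}{4} \approx -73.25$)
$Y{\left(G \right)} = -3 - \frac{293}{4 G}$
$\frac{1}{\left(-264\right) 15 + Y{\left(69 \right)}} = \frac{1}{\left(-264\right) 15 - \left(3 + \frac{293}{4 \cdot 69}\right)} = \frac{1}{-3960 - \frac{1121}{276}} = \frac{1}{- \frac{1094081}{276}} = - \frac{276}{1094081}$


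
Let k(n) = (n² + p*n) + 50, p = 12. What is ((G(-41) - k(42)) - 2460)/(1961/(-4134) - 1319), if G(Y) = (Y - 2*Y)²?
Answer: 241566/102919 ≈ 2.3471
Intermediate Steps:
k(n) = 50 + n² + 12*n (k(n) = (n² + 12*n) + 50 = 50 + n² + 12*n)
G(Y) = Y² (G(Y) = (-Y)² = Y²)
((G(-41) - k(42)) - 2460)/(1961/(-4134) - 1319) = (((-41)² - (50 + 42² + 12*42)) - 2460)/(1961/(-4134) - 1319) = ((1681 - (50 + 1764 + 504)) - 2460)/(1961*(-1/4134) - 1319) = ((1681 - 1*2318) - 2460)/(-37/78 - 1319) = ((1681 - 2318) - 2460)/(-102919/78) = (-637 - 2460)*(-78/102919) = -3097*(-78/102919) = 241566/102919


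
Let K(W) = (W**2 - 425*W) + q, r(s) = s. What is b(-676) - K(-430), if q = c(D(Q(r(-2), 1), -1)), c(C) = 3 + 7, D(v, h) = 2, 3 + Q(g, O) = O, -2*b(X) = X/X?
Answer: -735321/2 ≈ -3.6766e+5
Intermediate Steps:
b(X) = -1/2 (b(X) = -X/(2*X) = -1/2*1 = -1/2)
Q(g, O) = -3 + O
c(C) = 10
q = 10
K(W) = 10 + W**2 - 425*W (K(W) = (W**2 - 425*W) + 10 = 10 + W**2 - 425*W)
b(-676) - K(-430) = -1/2 - (10 + (-430)**2 - 425*(-430)) = -1/2 - (10 + 184900 + 182750) = -1/2 - 1*367660 = -1/2 - 367660 = -735321/2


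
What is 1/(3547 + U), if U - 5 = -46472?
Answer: -1/42920 ≈ -2.3299e-5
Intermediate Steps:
U = -46467 (U = 5 - 46472 = -46467)
1/(3547 + U) = 1/(3547 - 46467) = 1/(-42920) = -1/42920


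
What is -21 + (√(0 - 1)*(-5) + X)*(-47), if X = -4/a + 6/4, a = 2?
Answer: 5/2 + 235*I ≈ 2.5 + 235.0*I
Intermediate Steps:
X = -½ (X = -4/2 + 6/4 = -4*½ + 6*(¼) = -2 + 3/2 = -½ ≈ -0.50000)
-21 + (√(0 - 1)*(-5) + X)*(-47) = -21 + (√(0 - 1)*(-5) - ½)*(-47) = -21 + (√(-1)*(-5) - ½)*(-47) = -21 + (I*(-5) - ½)*(-47) = -21 + (-5*I - ½)*(-47) = -21 + (-½ - 5*I)*(-47) = -21 + (47/2 + 235*I) = 5/2 + 235*I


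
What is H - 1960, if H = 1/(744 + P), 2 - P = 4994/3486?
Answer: -2543649017/1297781 ≈ -1960.0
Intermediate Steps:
P = 989/1743 (P = 2 - 4994/3486 = 2 - 1*2497/1743 = 2 - 2497/1743 = 989/1743 ≈ 0.56741)
H = 1743/1297781 (H = 1/(744 + 989/1743) = 1/(1297781/1743) = 1743/1297781 ≈ 0.0013431)
H - 1960 = 1743/1297781 - 1960 = -2543649017/1297781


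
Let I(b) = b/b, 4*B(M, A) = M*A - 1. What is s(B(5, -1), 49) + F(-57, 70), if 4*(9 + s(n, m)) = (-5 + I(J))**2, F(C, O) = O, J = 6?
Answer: 65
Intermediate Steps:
B(M, A) = -1/4 + A*M/4 (B(M, A) = (M*A - 1)/4 = (A*M - 1)/4 = (-1 + A*M)/4 = -1/4 + A*M/4)
I(b) = 1
s(n, m) = -5 (s(n, m) = -9 + (-5 + 1)**2/4 = -9 + (1/4)*(-4)**2 = -9 + (1/4)*16 = -9 + 4 = -5)
s(B(5, -1), 49) + F(-57, 70) = -5 + 70 = 65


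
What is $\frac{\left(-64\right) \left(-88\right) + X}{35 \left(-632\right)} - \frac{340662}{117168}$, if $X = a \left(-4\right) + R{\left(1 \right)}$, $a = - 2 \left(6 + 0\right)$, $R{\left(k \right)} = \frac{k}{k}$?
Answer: $- \frac{85427863}{26997460} \approx -3.1643$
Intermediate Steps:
$R{\left(k \right)} = 1$
$a = -12$ ($a = \left(-2\right) 6 = -12$)
$X = 49$ ($X = \left(-12\right) \left(-4\right) + 1 = 48 + 1 = 49$)
$\frac{\left(-64\right) \left(-88\right) + X}{35 \left(-632\right)} - \frac{340662}{117168} = \frac{\left(-64\right) \left(-88\right) + 49}{35 \left(-632\right)} - \frac{340662}{117168} = \frac{5632 + 49}{-22120} - \frac{56777}{19528} = 5681 \left(- \frac{1}{22120}\right) - \frac{56777}{19528} = - \frac{5681}{22120} - \frac{56777}{19528} = - \frac{85427863}{26997460}$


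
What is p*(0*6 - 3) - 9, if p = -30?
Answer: 81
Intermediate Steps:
p*(0*6 - 3) - 9 = -30*(0*6 - 3) - 9 = -30*(0 - 3) - 9 = -30*(-3) - 9 = 90 - 9 = 81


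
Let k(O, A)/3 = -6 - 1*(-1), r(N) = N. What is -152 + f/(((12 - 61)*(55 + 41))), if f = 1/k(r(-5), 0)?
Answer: -10725119/70560 ≈ -152.00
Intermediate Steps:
k(O, A) = -15 (k(O, A) = 3*(-6 - 1*(-1)) = 3*(-6 + 1) = 3*(-5) = -15)
f = -1/15 (f = 1/(-15) = -1/15 ≈ -0.066667)
-152 + f/(((12 - 61)*(55 + 41))) = -152 - 1/15/((12 - 61)*(55 + 41)) = -152 - 1/15/(-49*96) = -152 - 1/15/(-4704) = -152 - 1/4704*(-1/15) = -152 + 1/70560 = -10725119/70560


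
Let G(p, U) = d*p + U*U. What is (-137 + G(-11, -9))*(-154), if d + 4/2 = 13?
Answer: 27258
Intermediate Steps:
d = 11 (d = -2 + 13 = 11)
G(p, U) = U² + 11*p (G(p, U) = 11*p + U*U = 11*p + U² = U² + 11*p)
(-137 + G(-11, -9))*(-154) = (-137 + ((-9)² + 11*(-11)))*(-154) = (-137 + (81 - 121))*(-154) = (-137 - 40)*(-154) = -177*(-154) = 27258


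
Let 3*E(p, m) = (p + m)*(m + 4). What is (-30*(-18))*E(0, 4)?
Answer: 5760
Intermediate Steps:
E(p, m) = (4 + m)*(m + p)/3 (E(p, m) = ((p + m)*(m + 4))/3 = ((m + p)*(4 + m))/3 = ((4 + m)*(m + p))/3 = (4 + m)*(m + p)/3)
(-30*(-18))*E(0, 4) = (-30*(-18))*((⅓)*4² + (4/3)*4 + (4/3)*0 + (⅓)*4*0) = 540*((⅓)*16 + 16/3 + 0 + 0) = 540*(16/3 + 16/3 + 0 + 0) = 540*(32/3) = 5760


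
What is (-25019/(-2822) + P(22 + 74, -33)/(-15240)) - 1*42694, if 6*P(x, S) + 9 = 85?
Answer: -1376828668879/32255460 ≈ -42685.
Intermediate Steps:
P(x, S) = 38/3 (P(x, S) = -3/2 + (⅙)*85 = -3/2 + 85/6 = 38/3)
(-25019/(-2822) + P(22 + 74, -33)/(-15240)) - 1*42694 = (-25019/(-2822) + (38/3)/(-15240)) - 1*42694 = (-25019*(-1/2822) + (38/3)*(-1/15240)) - 42694 = (25019/2822 - 19/22860) - 42694 = 285940361/32255460 - 42694 = -1376828668879/32255460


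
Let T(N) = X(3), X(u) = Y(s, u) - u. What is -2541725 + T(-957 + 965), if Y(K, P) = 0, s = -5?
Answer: -2541728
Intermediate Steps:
X(u) = -u (X(u) = 0 - u = -u)
T(N) = -3 (T(N) = -1*3 = -3)
-2541725 + T(-957 + 965) = -2541725 - 3 = -2541728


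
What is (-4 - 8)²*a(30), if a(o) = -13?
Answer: -1872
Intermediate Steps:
(-4 - 8)²*a(30) = (-4 - 8)²*(-13) = (-12)²*(-13) = 144*(-13) = -1872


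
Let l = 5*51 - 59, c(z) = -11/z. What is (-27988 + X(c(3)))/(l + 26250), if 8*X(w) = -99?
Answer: -224003/211568 ≈ -1.0588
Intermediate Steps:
X(w) = -99/8 (X(w) = (⅛)*(-99) = -99/8)
l = 196 (l = 255 - 59 = 196)
(-27988 + X(c(3)))/(l + 26250) = (-27988 - 99/8)/(196 + 26250) = -224003/8/26446 = -224003/8*1/26446 = -224003/211568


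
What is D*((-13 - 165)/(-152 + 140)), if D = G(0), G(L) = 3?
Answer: 89/2 ≈ 44.500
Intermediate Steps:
D = 3
D*((-13 - 165)/(-152 + 140)) = 3*((-13 - 165)/(-152 + 140)) = 3*(-178/(-12)) = 3*(-178*(-1/12)) = 3*(89/6) = 89/2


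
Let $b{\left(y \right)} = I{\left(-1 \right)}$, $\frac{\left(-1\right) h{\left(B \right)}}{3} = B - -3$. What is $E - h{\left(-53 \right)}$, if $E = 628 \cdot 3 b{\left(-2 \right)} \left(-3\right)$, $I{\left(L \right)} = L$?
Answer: $5502$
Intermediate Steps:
$h{\left(B \right)} = -9 - 3 B$ ($h{\left(B \right)} = - 3 \left(B - -3\right) = - 3 \left(B + 3\right) = - 3 \left(3 + B\right) = -9 - 3 B$)
$b{\left(y \right)} = -1$
$E = 5652$ ($E = 628 \cdot 3 \left(-1\right) \left(-3\right) = 628 \left(\left(-3\right) \left(-3\right)\right) = 628 \cdot 9 = 5652$)
$E - h{\left(-53 \right)} = 5652 - \left(-9 - -159\right) = 5652 - \left(-9 + 159\right) = 5652 - 150 = 5502$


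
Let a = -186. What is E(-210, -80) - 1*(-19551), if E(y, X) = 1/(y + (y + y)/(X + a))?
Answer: 77421941/3960 ≈ 19551.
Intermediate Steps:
E(y, X) = 1/(y + 2*y/(-186 + X)) (E(y, X) = 1/(y + (y + y)/(X - 186)) = 1/(y + (2*y)/(-186 + X)) = 1/(y + 2*y/(-186 + X)))
E(-210, -80) - 1*(-19551) = (-186 - 80)/((-210)*(-184 - 80)) - 1*(-19551) = -1/210*(-266)/(-264) + 19551 = -1/210*(-1/264)*(-266) + 19551 = -19/3960 + 19551 = 77421941/3960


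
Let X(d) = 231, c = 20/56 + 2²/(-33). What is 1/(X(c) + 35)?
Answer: 1/266 ≈ 0.0037594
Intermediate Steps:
c = 109/462 (c = 20*(1/56) + 4*(-1/33) = 5/14 - 4/33 = 109/462 ≈ 0.23593)
1/(X(c) + 35) = 1/(231 + 35) = 1/266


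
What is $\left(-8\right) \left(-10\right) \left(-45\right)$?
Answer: $-3600$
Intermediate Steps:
$\left(-8\right) \left(-10\right) \left(-45\right) = 80 \left(-45\right) = -3600$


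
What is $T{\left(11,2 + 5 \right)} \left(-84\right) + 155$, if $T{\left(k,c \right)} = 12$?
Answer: $-853$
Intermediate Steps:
$T{\left(11,2 + 5 \right)} \left(-84\right) + 155 = 12 \left(-84\right) + 155 = -1008 + 155 = -853$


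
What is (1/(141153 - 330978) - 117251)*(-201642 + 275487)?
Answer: -109572053207148/12655 ≈ -8.6584e+9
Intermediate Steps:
(1/(141153 - 330978) - 117251)*(-201642 + 275487) = (1/(-189825) - 117251)*73845 = (-1/189825 - 117251)*73845 = -22257171076/189825*73845 = -109572053207148/12655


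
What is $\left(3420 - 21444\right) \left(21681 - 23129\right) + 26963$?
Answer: $26125715$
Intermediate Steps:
$\left(3420 - 21444\right) \left(21681 - 23129\right) + 26963 = \left(-18024\right) \left(-1448\right) + 26963 = 26098752 + 26963 = 26125715$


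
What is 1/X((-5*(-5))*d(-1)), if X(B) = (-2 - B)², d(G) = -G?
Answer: 1/729 ≈ 0.0013717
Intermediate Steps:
1/X((-5*(-5))*d(-1)) = 1/((2 + (-5*(-5))*(-1*(-1)))²) = 1/((2 + 25*1)²) = 1/((2 + 25)²) = 1/(27²) = 1/729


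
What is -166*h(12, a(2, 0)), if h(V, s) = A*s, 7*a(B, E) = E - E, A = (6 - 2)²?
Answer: 0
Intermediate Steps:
A = 16 (A = 4² = 16)
a(B, E) = 0 (a(B, E) = (E - E)/7 = (⅐)*0 = 0)
h(V, s) = 16*s
-166*h(12, a(2, 0)) = -2656*0 = -166*0 = 0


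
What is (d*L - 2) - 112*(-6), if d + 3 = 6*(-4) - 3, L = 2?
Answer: 610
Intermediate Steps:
d = -30 (d = -3 + (6*(-4) - 3) = -3 + (-24 - 3) = -3 - 27 = -30)
(d*L - 2) - 112*(-6) = (-30*2 - 2) - 112*(-6) = (-60 - 2) + 672 = -62 + 672 = 610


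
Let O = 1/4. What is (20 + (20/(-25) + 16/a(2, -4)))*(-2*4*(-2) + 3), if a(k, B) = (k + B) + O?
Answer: 6688/35 ≈ 191.09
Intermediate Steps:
O = 1/4 ≈ 0.25000
a(k, B) = 1/4 + B + k (a(k, B) = (k + B) + 1/4 = (B + k) + 1/4 = 1/4 + B + k)
(20 + (20/(-25) + 16/a(2, -4)))*(-2*4*(-2) + 3) = (20 + (20/(-25) + 16/(1/4 - 4 + 2)))*(-2*4*(-2) + 3) = (20 + (20*(-1/25) + 16/(-7/4)))*(-8*(-2) + 3) = (20 + (-4/5 + 16*(-4/7)))*(16 + 3) = (20 + (-4/5 - 64/7))*19 = (20 - 348/35)*19 = (352/35)*19 = 6688/35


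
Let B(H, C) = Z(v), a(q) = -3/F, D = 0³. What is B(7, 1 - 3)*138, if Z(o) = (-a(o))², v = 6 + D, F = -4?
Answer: 621/8 ≈ 77.625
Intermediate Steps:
D = 0
v = 6 (v = 6 + 0 = 6)
a(q) = ¾ (a(q) = -3/(-4) = -3*(-¼) = ¾)
Z(o) = 9/16 (Z(o) = (-1*¾)² = (-¾)² = 9/16)
B(H, C) = 9/16
B(7, 1 - 3)*138 = (9/16)*138 = 621/8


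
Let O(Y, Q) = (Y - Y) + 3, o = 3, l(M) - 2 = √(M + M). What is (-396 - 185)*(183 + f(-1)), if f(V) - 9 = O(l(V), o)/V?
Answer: -109809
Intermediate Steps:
l(M) = 2 + √2*√M (l(M) = 2 + √(M + M) = 2 + √(2*M) = 2 + √2*√M)
O(Y, Q) = 3 (O(Y, Q) = 0 + 3 = 3)
f(V) = 9 + 3/V
(-396 - 185)*(183 + f(-1)) = (-396 - 185)*(183 + (9 + 3/(-1))) = -581*(183 + (9 + 3*(-1))) = -581*(183 + (9 - 3)) = -581*(183 + 6) = -581*189 = -109809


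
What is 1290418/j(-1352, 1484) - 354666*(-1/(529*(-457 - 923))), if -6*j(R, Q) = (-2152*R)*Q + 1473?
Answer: -256165915379759/525335217113030 ≈ -0.48762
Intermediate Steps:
j(R, Q) = -491/2 + 1076*Q*R/3 (j(R, Q) = -((-2152*R)*Q + 1473)/6 = -(-2152*Q*R + 1473)/6 = -(1473 - 2152*Q*R)/6 = -491/2 + 1076*Q*R/3)
1290418/j(-1352, 1484) - 354666*(-1/(529*(-457 - 923))) = 1290418/(-491/2 + (1076/3)*1484*(-1352)) - 354666*(-1/(529*(-457 - 923))) = 1290418/(-491/2 - 2158851968/3) - 354666/((-1380*(-529))) = 1290418/(-4317705409/6) - 354666/730020 = 1290418*(-6/4317705409) - 354666*1/730020 = -7742508/4317705409 - 59111/121670 = -256165915379759/525335217113030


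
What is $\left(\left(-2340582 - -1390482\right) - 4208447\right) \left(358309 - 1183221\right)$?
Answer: $4255347322864$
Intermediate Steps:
$\left(\left(-2340582 - -1390482\right) - 4208447\right) \left(358309 - 1183221\right) = \left(\left(-2340582 + 1390482\right) - 4208447\right) \left(-824912\right) = \left(-950100 - 4208447\right) \left(-824912\right) = \left(-5158547\right) \left(-824912\right) = 4255347322864$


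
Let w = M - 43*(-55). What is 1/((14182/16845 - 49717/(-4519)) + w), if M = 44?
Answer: 76122555/184280806318 ≈ 0.00041308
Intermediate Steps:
w = 2409 (w = 44 - 43*(-55) = 44 + 2365 = 2409)
1/((14182/16845 - 49717/(-4519)) + w) = 1/((14182/16845 - 49717/(-4519)) + 2409) = 1/((14182*(1/16845) - 49717*(-1/4519)) + 2409) = 1/((14182/16845 + 49717/4519) + 2409) = 1/(901571323/76122555 + 2409) = 1/(184280806318/76122555) = 76122555/184280806318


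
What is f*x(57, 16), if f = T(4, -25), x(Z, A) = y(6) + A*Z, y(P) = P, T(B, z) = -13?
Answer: -11934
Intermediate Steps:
x(Z, A) = 6 + A*Z
f = -13
f*x(57, 16) = -13*(6 + 16*57) = -13*(6 + 912) = -13*918 = -11934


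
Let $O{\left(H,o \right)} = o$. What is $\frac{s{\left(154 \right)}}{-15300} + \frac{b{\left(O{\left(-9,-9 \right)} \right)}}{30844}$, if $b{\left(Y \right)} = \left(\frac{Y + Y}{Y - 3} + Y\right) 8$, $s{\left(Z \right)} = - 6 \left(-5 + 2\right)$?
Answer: $- \frac{20461}{6554350} \approx -0.0031217$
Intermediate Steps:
$s{\left(Z \right)} = 18$ ($s{\left(Z \right)} = \left(-6\right) \left(-3\right) = 18$)
$b{\left(Y \right)} = 8 Y + \frac{16 Y}{-3 + Y}$ ($b{\left(Y \right)} = \left(\frac{2 Y}{-3 + Y} + Y\right) 8 = \left(Y + \frac{2 Y}{-3 + Y}\right) 8 = 8 Y + \frac{16 Y}{-3 + Y}$)
$\frac{s{\left(154 \right)}}{-15300} + \frac{b{\left(O{\left(-9,-9 \right)} \right)}}{30844} = \frac{18}{-15300} + \frac{8 \left(-9\right) \frac{1}{-3 - 9} \left(-1 - 9\right)}{30844} = 18 \left(- \frac{1}{15300}\right) + 8 \left(-9\right) \frac{1}{-12} \left(-10\right) \frac{1}{30844} = - \frac{1}{850} + 8 \left(-9\right) \left(- \frac{1}{12}\right) \left(-10\right) \frac{1}{30844} = - \frac{1}{850} - \frac{15}{7711} = - \frac{20461}{6554350}$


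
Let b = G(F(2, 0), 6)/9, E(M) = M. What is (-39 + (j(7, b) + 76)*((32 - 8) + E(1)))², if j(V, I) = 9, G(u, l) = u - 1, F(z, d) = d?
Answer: 4351396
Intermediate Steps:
G(u, l) = -1 + u
b = -⅑ (b = (-1 + 0)/9 = -1*⅑ = -⅑ ≈ -0.11111)
(-39 + (j(7, b) + 76)*((32 - 8) + E(1)))² = (-39 + (9 + 76)*((32 - 8) + 1))² = (-39 + 85*(24 + 1))² = (-39 + 85*25)² = (-39 + 2125)² = 2086² = 4351396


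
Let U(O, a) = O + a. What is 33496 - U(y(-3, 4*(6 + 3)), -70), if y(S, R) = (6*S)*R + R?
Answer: 34178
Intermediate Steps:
y(S, R) = R + 6*R*S (y(S, R) = 6*R*S + R = R + 6*R*S)
33496 - U(y(-3, 4*(6 + 3)), -70) = 33496 - ((4*(6 + 3))*(1 + 6*(-3)) - 70) = 33496 - ((4*9)*(1 - 18) - 70) = 33496 - (36*(-17) - 70) = 33496 - (-612 - 70) = 33496 - 1*(-682) = 33496 + 682 = 34178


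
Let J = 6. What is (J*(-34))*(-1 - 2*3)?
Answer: 1428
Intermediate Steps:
(J*(-34))*(-1 - 2*3) = (6*(-34))*(-1 - 2*3) = -204*(-1 - 6) = -204*(-7) = 1428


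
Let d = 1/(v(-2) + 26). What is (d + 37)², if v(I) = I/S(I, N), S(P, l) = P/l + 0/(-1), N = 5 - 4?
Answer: 1000000/729 ≈ 1371.7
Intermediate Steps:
N = 1
S(P, l) = P/l (S(P, l) = P/l + 0*(-1) = P/l + 0 = P/l)
v(I) = 1 (v(I) = I/((I/1)) = I/((I*1)) = I/I = 1)
d = 1/27 (d = 1/(1 + 26) = 1/27 ≈ 0.037037)
(d + 37)² = (1/27 + 37)² = (1000/27)² = 1000000/729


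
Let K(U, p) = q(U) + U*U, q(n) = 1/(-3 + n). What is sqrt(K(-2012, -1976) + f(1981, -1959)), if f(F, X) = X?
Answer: sqrt(16428421489610)/2015 ≈ 2011.5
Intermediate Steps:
K(U, p) = U**2 + 1/(-3 + U) (K(U, p) = 1/(-3 + U) + U*U = 1/(-3 + U) + U**2 = U**2 + 1/(-3 + U))
sqrt(K(-2012, -1976) + f(1981, -1959)) = sqrt((1 + (-2012)**2*(-3 - 2012))/(-3 - 2012) - 1959) = sqrt((1 + 4048144*(-2015))/(-2015) - 1959) = sqrt(-(1 - 8157010160)/2015 - 1959) = sqrt(-1/2015*(-8157010159) - 1959) = sqrt(8157010159/2015 - 1959) = sqrt(8153062774/2015) = sqrt(16428421489610)/2015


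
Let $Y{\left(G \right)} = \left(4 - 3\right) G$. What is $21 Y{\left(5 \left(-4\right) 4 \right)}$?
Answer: $-1680$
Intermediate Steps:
$Y{\left(G \right)} = G$ ($Y{\left(G \right)} = 1 G = G$)
$21 Y{\left(5 \left(-4\right) 4 \right)} = 21 \cdot 5 \left(-4\right) 4 = 21 \left(\left(-20\right) 4\right) = 21 \left(-80\right) = -1680$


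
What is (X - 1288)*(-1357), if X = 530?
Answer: 1028606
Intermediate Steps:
(X - 1288)*(-1357) = (530 - 1288)*(-1357) = -758*(-1357) = 1028606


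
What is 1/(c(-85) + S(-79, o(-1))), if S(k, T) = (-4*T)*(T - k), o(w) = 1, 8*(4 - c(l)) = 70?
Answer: -4/1299 ≈ -0.0030793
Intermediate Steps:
c(l) = -19/4 (c(l) = 4 - ⅛*70 = 4 - 35/4 = -19/4)
S(k, T) = -4*T*(T - k)
1/(c(-85) + S(-79, o(-1))) = 1/(-19/4 + 4*1*(-79 - 1*1)) = 1/(-19/4 + 4*1*(-79 - 1)) = 1/(-19/4 + 4*1*(-80)) = 1/(-19/4 - 320) = 1/(-1299/4) = -4/1299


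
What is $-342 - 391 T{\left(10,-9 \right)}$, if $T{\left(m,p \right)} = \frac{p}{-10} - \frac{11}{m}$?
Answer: $- \frac{1319}{5} \approx -263.8$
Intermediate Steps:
$T{\left(m,p \right)} = - \frac{11}{m} - \frac{p}{10}$ ($T{\left(m,p \right)} = p \left(- \frac{1}{10}\right) - \frac{11}{m} = - \frac{p}{10} - \frac{11}{m} = - \frac{11}{m} - \frac{p}{10}$)
$-342 - 391 T{\left(10,-9 \right)} = -342 - 391 \left(- \frac{11}{10} - - \frac{9}{10}\right) = -342 - 391 \left(\left(-11\right) \frac{1}{10} + \frac{9}{10}\right) = -342 - 391 \left(- \frac{11}{10} + \frac{9}{10}\right) = -342 - - \frac{391}{5} = -342 + \frac{391}{5} = - \frac{1319}{5}$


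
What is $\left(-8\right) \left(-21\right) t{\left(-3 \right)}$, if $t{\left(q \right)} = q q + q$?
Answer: $1008$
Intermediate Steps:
$t{\left(q \right)} = q + q^{2}$ ($t{\left(q \right)} = q^{2} + q = q + q^{2}$)
$\left(-8\right) \left(-21\right) t{\left(-3 \right)} = \left(-8\right) \left(-21\right) \left(- 3 \left(1 - 3\right)\right) = 168 \left(\left(-3\right) \left(-2\right)\right) = 168 \cdot 6 = 1008$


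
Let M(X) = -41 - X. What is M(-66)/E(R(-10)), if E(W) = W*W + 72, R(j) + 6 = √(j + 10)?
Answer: 25/108 ≈ 0.23148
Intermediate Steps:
R(j) = -6 + √(10 + j) (R(j) = -6 + √(j + 10) = -6 + √(10 + j))
E(W) = 72 + W² (E(W) = W² + 72 = 72 + W²)
M(-66)/E(R(-10)) = (-41 - 1*(-66))/(72 + (-6 + √(10 - 10))²) = (-41 + 66)/(72 + (-6 + √0)²) = 25/(72 + (-6 + 0)²) = 25/(72 + (-6)²) = 25/(72 + 36) = 25/108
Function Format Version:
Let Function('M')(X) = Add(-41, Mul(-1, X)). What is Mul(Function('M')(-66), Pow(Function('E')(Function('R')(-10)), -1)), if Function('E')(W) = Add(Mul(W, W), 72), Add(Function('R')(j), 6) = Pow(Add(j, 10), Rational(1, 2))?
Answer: Rational(25, 108) ≈ 0.23148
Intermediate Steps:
Function('R')(j) = Add(-6, Pow(Add(10, j), Rational(1, 2))) (Function('R')(j) = Add(-6, Pow(Add(j, 10), Rational(1, 2))) = Add(-6, Pow(Add(10, j), Rational(1, 2))))
Function('E')(W) = Add(72, Pow(W, 2)) (Function('E')(W) = Add(Pow(W, 2), 72) = Add(72, Pow(W, 2)))
Mul(Function('M')(-66), Pow(Function('E')(Function('R')(-10)), -1)) = Mul(Add(-41, Mul(-1, -66)), Pow(Add(72, Pow(Add(-6, Pow(Add(10, -10), Rational(1, 2))), 2)), -1)) = Mul(Add(-41, 66), Pow(Add(72, Pow(Add(-6, Pow(0, Rational(1, 2))), 2)), -1)) = Mul(25, Pow(Add(72, Pow(Add(-6, 0), 2)), -1)) = Mul(25, Pow(Add(72, Pow(-6, 2)), -1)) = Mul(25, Pow(Add(72, 36), -1)) = Mul(25, Pow(108, -1)) = Mul(25, Rational(1, 108)) = Rational(25, 108)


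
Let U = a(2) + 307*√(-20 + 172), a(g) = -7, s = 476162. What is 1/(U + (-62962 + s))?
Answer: 21747/8984954179 - 614*√38/170714129401 ≈ 2.3982e-6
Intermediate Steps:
U = -7 + 614*√38 (U = -7 + 307*√(-20 + 172) = -7 + 307*√152 = -7 + 307*(2*√38) = -7 + 614*√38 ≈ 3777.9)
1/(U + (-62962 + s)) = 1/((-7 + 614*√38) + (-62962 + 476162)) = 1/((-7 + 614*√38) + 413200) = 1/(413193 + 614*√38)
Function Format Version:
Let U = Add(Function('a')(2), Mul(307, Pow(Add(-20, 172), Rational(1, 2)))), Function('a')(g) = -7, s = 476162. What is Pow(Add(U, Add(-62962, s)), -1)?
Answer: Add(Rational(21747, 8984954179), Mul(Rational(-614, 170714129401), Pow(38, Rational(1, 2)))) ≈ 2.3982e-6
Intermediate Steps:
U = Add(-7, Mul(614, Pow(38, Rational(1, 2)))) (U = Add(-7, Mul(307, Pow(Add(-20, 172), Rational(1, 2)))) = Add(-7, Mul(307, Pow(152, Rational(1, 2)))) = Add(-7, Mul(307, Mul(2, Pow(38, Rational(1, 2))))) = Add(-7, Mul(614, Pow(38, Rational(1, 2)))) ≈ 3777.9)
Pow(Add(U, Add(-62962, s)), -1) = Pow(Add(Add(-7, Mul(614, Pow(38, Rational(1, 2)))), Add(-62962, 476162)), -1) = Pow(Add(Add(-7, Mul(614, Pow(38, Rational(1, 2)))), 413200), -1) = Pow(Add(413193, Mul(614, Pow(38, Rational(1, 2)))), -1)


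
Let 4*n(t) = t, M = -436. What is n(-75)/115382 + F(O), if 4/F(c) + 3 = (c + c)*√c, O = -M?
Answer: -24859017789/153009184790120 + 6976*√109/331527415 ≈ 5.7217e-5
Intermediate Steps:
n(t) = t/4
O = 436 (O = -1*(-436) = 436)
F(c) = 4/(-3 + 2*c^(3/2)) (F(c) = 4/(-3 + (c + c)*√c) = 4/(-3 + (2*c)*√c) = 4/(-3 + 2*c^(3/2)))
n(-75)/115382 + F(O) = ((¼)*(-75))/115382 + 4/(-3 + 2*436^(3/2)) = -75/4*1/115382 + 4/(-3 + 2*(872*√109)) = -75/461528 + 4/(-3 + 1744*√109)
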